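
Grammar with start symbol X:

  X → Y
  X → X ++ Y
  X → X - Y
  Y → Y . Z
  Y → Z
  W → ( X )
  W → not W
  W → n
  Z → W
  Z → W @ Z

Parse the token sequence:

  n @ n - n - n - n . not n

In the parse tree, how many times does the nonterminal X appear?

4

[X [X [X [X [Y [Z [W n] @ [Z [W n]]]]] - [Y [Z [W n]]]] - [Y [Z [W n]]]] - [Y [Y [Z [W n]]] . [Z [W not [W n]]]]]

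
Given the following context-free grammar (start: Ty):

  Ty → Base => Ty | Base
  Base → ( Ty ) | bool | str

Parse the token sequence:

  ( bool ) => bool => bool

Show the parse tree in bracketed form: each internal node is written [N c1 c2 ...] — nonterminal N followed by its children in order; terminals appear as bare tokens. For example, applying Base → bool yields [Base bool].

Ty
Base => Ty
( Ty ) => Ty
( Base ) => Ty
( bool ) => Ty
( bool ) => Base => Ty
( bool ) => bool => Ty
( bool ) => bool => Base
( bool ) => bool => bool

[Ty [Base ( [Ty [Base bool]] )] => [Ty [Base bool] => [Ty [Base bool]]]]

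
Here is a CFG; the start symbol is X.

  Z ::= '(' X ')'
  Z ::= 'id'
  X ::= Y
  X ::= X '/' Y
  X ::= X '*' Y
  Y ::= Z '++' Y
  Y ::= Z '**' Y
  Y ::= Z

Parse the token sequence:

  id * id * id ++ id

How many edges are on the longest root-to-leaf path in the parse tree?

[X [X [X [Y [Z id]]] * [Y [Z id]]] * [Y [Z id] ++ [Y [Z id]]]]

5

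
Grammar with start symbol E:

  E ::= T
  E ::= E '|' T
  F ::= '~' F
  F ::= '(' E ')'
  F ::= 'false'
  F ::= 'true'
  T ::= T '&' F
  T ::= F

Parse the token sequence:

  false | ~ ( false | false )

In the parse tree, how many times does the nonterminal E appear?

4

[E [E [T [F false]]] | [T [F ~ [F ( [E [E [T [F false]]] | [T [F false]]] )]]]]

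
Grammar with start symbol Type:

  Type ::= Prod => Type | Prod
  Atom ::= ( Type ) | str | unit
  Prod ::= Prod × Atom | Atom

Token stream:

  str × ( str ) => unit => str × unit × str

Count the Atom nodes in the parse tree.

[Type [Prod [Prod [Atom str]] × [Atom ( [Type [Prod [Atom str]]] )]] => [Type [Prod [Atom unit]] => [Type [Prod [Prod [Prod [Atom str]] × [Atom unit]] × [Atom str]]]]]

7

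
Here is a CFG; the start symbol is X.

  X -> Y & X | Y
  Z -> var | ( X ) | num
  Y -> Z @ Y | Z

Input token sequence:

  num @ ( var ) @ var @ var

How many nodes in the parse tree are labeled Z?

[X [Y [Z num] @ [Y [Z ( [X [Y [Z var]]] )] @ [Y [Z var] @ [Y [Z var]]]]]]

5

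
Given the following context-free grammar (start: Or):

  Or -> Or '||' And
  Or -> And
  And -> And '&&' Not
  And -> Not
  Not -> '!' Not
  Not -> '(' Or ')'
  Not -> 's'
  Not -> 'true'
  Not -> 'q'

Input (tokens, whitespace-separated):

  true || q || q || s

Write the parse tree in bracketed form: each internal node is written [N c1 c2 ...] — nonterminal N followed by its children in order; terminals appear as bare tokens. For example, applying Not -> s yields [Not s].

[Or [Or [Or [Or [And [Not true]]] || [And [Not q]]] || [And [Not q]]] || [And [Not s]]]

Or
Or || And
Or || And || And
Or || And || And || And
And || And || And || And
Not || And || And || And
true || And || And || And
true || Not || And || And
true || q || And || And
true || q || Not || And
true || q || q || And
true || q || q || Not
true || q || q || s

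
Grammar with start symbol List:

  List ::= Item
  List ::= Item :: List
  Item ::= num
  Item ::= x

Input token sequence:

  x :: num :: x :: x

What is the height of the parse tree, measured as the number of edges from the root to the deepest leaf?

[List [Item x] :: [List [Item num] :: [List [Item x] :: [List [Item x]]]]]

5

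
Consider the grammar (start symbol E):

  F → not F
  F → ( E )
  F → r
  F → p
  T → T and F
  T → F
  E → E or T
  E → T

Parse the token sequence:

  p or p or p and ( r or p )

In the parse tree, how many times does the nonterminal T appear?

6

[E [E [E [T [F p]]] or [T [F p]]] or [T [T [F p]] and [F ( [E [E [T [F r]]] or [T [F p]]] )]]]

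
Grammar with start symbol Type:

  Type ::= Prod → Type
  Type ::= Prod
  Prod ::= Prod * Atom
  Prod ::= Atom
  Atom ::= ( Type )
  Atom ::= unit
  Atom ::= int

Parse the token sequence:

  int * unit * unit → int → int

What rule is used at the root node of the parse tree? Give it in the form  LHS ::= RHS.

[Type [Prod [Prod [Prod [Atom int]] * [Atom unit]] * [Atom unit]] → [Type [Prod [Atom int]] → [Type [Prod [Atom int]]]]]

Type ::= Prod → Type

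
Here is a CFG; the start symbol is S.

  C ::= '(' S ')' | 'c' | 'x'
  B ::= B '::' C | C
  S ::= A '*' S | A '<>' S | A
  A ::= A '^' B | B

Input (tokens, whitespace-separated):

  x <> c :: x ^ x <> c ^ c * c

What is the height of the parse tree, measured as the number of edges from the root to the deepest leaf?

7

[S [A [B [C x]]] <> [S [A [A [B [B [C c]] :: [C x]]] ^ [B [C x]]] <> [S [A [A [B [C c]]] ^ [B [C c]]] * [S [A [B [C c]]]]]]]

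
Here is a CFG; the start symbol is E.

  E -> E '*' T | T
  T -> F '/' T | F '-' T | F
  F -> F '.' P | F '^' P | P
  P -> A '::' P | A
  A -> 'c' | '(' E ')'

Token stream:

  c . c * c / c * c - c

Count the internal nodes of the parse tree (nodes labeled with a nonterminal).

26

[E [E [E [T [F [F [P [A c]]] . [P [A c]]]]] * [T [F [P [A c]]] / [T [F [P [A c]]]]]] * [T [F [P [A c]]] - [T [F [P [A c]]]]]]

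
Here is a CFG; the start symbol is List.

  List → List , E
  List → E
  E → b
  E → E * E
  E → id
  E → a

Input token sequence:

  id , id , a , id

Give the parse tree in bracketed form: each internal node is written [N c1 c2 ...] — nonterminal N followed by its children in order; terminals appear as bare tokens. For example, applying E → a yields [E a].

List
List , E
List , E , E
List , E , E , E
E , E , E , E
id , E , E , E
id , id , E , E
id , id , a , E
id , id , a , id

[List [List [List [List [E id]] , [E id]] , [E a]] , [E id]]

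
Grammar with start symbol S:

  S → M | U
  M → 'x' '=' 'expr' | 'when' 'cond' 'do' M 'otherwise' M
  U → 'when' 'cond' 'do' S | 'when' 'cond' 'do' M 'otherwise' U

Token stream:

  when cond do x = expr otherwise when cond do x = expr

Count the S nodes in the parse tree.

[S [U when cond do [M x = expr] otherwise [U when cond do [S [M x = expr]]]]]

2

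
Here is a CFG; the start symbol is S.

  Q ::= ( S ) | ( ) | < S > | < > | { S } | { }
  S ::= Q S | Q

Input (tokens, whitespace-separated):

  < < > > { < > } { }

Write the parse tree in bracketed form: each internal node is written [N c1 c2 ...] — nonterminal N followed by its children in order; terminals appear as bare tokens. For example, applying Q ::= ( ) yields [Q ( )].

S
Q S
< S > S
< Q > S
< < > > S
< < > > Q S
< < > > { S } S
< < > > { Q } S
< < > > { < > } S
< < > > { < > } Q
< < > > { < > } { }

[S [Q < [S [Q < >]] >] [S [Q { [S [Q < >]] }] [S [Q { }]]]]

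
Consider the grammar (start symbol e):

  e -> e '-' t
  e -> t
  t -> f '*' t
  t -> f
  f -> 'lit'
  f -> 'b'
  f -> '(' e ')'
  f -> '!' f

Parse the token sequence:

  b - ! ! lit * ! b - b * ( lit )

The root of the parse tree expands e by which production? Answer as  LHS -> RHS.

[e [e [e [t [f b]]] - [t [f ! [f ! [f lit]]] * [t [f ! [f b]]]]] - [t [f b] * [t [f ( [e [t [f lit]]] )]]]]

e -> e '-' t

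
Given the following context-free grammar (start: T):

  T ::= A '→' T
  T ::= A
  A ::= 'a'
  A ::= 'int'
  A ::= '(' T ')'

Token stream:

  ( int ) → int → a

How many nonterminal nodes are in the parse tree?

8

[T [A ( [T [A int]] )] → [T [A int] → [T [A a]]]]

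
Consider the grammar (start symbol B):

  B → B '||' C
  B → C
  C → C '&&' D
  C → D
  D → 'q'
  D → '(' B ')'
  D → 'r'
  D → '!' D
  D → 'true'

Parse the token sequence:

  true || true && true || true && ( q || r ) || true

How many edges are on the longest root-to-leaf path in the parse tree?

8

[B [B [B [B [C [D true]]] || [C [C [D true]] && [D true]]] || [C [C [D true]] && [D ( [B [B [C [D q]]] || [C [D r]]] )]]] || [C [D true]]]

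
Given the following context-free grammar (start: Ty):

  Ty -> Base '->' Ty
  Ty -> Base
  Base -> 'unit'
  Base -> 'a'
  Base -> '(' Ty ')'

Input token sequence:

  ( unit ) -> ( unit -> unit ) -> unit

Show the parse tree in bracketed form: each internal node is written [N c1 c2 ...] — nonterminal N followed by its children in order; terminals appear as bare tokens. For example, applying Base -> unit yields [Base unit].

Ty
Base -> Ty
( Ty ) -> Ty
( Base ) -> Ty
( unit ) -> Ty
( unit ) -> Base -> Ty
( unit ) -> ( Ty ) -> Ty
( unit ) -> ( Base -> Ty ) -> Ty
( unit ) -> ( unit -> Ty ) -> Ty
( unit ) -> ( unit -> Base ) -> Ty
( unit ) -> ( unit -> unit ) -> Ty
( unit ) -> ( unit -> unit ) -> Base
( unit ) -> ( unit -> unit ) -> unit

[Ty [Base ( [Ty [Base unit]] )] -> [Ty [Base ( [Ty [Base unit] -> [Ty [Base unit]]] )] -> [Ty [Base unit]]]]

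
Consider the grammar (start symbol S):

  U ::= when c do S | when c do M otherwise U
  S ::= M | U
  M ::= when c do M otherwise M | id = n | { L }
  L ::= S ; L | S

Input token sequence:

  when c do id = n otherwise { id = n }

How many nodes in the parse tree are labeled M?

[S [M when c do [M id = n] otherwise [M { [L [S [M id = n]]] }]]]

4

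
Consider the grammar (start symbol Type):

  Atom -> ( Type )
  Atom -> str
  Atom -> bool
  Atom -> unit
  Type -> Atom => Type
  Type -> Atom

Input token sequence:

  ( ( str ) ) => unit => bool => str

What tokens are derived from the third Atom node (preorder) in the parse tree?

[Type [Atom ( [Type [Atom ( [Type [Atom str]] )]] )] => [Type [Atom unit] => [Type [Atom bool] => [Type [Atom str]]]]]

str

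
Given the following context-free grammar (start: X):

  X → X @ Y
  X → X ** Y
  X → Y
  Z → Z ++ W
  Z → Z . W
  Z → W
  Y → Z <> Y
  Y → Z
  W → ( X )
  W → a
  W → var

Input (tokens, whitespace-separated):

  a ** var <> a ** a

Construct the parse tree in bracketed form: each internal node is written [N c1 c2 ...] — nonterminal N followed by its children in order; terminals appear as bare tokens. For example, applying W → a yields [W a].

[X [X [X [Y [Z [W a]]]] ** [Y [Z [W var]] <> [Y [Z [W a]]]]] ** [Y [Z [W a]]]]

X
X ** Y
X ** Y ** Y
Y ** Y ** Y
Z ** Y ** Y
W ** Y ** Y
a ** Y ** Y
a ** Z <> Y ** Y
a ** W <> Y ** Y
a ** var <> Y ** Y
a ** var <> Z ** Y
a ** var <> W ** Y
a ** var <> a ** Y
a ** var <> a ** Z
a ** var <> a ** W
a ** var <> a ** a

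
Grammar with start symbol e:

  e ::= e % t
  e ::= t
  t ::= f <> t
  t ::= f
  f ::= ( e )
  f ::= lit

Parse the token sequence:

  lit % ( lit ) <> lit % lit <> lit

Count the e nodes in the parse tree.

4

[e [e [e [t [f lit]]] % [t [f ( [e [t [f lit]]] )] <> [t [f lit]]]] % [t [f lit] <> [t [f lit]]]]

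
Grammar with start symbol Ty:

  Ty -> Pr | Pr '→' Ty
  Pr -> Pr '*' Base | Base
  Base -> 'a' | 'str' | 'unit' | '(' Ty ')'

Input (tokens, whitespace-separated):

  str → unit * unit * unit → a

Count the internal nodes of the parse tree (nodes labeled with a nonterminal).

[Ty [Pr [Base str]] → [Ty [Pr [Pr [Pr [Base unit]] * [Base unit]] * [Base unit]] → [Ty [Pr [Base a]]]]]

13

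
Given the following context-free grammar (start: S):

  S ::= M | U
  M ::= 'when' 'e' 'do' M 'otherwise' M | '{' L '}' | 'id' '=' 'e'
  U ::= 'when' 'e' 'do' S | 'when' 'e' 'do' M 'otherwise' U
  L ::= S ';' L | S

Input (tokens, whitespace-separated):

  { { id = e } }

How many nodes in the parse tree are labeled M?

3

[S [M { [L [S [M { [L [S [M id = e]]] }]]] }]]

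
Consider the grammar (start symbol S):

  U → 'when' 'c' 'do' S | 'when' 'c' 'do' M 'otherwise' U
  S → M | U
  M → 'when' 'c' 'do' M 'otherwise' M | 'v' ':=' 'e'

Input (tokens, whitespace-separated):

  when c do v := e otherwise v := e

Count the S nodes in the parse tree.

1

[S [M when c do [M v := e] otherwise [M v := e]]]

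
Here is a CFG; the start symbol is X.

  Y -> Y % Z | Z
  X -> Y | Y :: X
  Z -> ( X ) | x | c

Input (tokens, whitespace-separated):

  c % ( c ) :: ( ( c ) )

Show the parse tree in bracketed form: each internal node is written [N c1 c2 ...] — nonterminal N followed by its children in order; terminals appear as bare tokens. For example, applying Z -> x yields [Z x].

X
Y :: X
Y % Z :: X
Z % Z :: X
c % Z :: X
c % ( X ) :: X
c % ( Y ) :: X
c % ( Z ) :: X
c % ( c ) :: X
c % ( c ) :: Y
c % ( c ) :: Z
c % ( c ) :: ( X )
c % ( c ) :: ( Y )
c % ( c ) :: ( Z )
c % ( c ) :: ( ( X ) )
c % ( c ) :: ( ( Y ) )
c % ( c ) :: ( ( Z ) )
c % ( c ) :: ( ( c ) )

[X [Y [Y [Z c]] % [Z ( [X [Y [Z c]]] )]] :: [X [Y [Z ( [X [Y [Z ( [X [Y [Z c]]] )]]] )]]]]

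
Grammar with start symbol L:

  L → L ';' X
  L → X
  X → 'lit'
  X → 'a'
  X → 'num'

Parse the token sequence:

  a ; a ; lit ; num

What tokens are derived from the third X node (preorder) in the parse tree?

[L [L [L [L [X a]] ; [X a]] ; [X lit]] ; [X num]]

lit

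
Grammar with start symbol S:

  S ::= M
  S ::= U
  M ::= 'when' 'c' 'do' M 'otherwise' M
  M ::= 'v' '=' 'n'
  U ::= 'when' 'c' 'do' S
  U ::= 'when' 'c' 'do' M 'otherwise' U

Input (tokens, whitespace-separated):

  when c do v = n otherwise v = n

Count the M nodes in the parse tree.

[S [M when c do [M v = n] otherwise [M v = n]]]

3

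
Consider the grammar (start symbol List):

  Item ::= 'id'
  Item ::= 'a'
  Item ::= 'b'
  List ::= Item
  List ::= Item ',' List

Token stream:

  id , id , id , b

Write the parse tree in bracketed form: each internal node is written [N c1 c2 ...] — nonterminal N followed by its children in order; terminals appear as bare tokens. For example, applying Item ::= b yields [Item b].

List
Item , List
id , List
id , Item , List
id , id , List
id , id , Item , List
id , id , id , List
id , id , id , Item
id , id , id , b

[List [Item id] , [List [Item id] , [List [Item id] , [List [Item b]]]]]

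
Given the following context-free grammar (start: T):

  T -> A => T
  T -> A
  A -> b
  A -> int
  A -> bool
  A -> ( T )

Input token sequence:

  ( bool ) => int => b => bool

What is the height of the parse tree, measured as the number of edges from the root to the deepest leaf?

5

[T [A ( [T [A bool]] )] => [T [A int] => [T [A b] => [T [A bool]]]]]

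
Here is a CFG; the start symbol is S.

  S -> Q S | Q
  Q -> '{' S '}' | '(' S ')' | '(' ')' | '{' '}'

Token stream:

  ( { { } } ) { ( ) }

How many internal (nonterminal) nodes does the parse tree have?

[S [Q ( [S [Q { [S [Q { }]] }]] )] [S [Q { [S [Q ( )]] }]]]

10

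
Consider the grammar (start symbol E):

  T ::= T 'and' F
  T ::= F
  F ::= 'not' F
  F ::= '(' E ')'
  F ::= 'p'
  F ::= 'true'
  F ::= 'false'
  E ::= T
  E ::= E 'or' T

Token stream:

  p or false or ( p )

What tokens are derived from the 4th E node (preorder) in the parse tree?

p

[E [E [E [T [F p]]] or [T [F false]]] or [T [F ( [E [T [F p]]] )]]]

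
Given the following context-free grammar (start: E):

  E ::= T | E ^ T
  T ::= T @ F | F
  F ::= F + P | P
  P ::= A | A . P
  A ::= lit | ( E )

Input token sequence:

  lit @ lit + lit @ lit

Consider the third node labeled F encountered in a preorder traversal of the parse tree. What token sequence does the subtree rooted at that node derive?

[E [T [T [T [F [P [A lit]]]] @ [F [F [P [A lit]]] + [P [A lit]]]] @ [F [P [A lit]]]]]

lit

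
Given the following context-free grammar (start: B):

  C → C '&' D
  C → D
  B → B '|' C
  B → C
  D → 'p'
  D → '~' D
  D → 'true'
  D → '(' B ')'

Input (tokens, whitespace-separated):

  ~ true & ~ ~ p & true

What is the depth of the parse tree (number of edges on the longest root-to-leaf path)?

[B [C [C [C [D ~ [D true]]] & [D ~ [D ~ [D p]]]] & [D true]]]

6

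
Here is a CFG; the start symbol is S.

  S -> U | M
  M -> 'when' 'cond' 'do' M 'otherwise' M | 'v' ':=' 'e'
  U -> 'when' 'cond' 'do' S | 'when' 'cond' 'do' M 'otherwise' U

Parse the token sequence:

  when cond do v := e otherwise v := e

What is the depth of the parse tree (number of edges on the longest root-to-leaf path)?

3

[S [M when cond do [M v := e] otherwise [M v := e]]]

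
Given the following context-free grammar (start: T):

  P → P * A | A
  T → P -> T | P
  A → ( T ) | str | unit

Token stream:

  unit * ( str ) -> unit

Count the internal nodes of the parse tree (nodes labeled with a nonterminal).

11

[T [P [P [A unit]] * [A ( [T [P [A str]]] )]] -> [T [P [A unit]]]]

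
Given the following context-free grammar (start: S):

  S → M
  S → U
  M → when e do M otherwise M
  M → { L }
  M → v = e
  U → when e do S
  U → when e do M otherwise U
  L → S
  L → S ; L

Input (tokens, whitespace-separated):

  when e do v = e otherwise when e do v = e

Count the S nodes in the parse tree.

[S [U when e do [M v = e] otherwise [U when e do [S [M v = e]]]]]

2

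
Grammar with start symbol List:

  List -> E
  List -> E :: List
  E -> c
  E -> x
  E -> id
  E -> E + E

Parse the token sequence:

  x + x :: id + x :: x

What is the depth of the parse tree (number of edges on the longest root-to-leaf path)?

4

[List [E [E x] + [E x]] :: [List [E [E id] + [E x]] :: [List [E x]]]]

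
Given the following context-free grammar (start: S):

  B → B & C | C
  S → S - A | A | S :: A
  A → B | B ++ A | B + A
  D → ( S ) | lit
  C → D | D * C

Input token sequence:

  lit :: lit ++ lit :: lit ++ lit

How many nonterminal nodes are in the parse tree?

23

[S [S [S [A [B [C [D lit]]]]] :: [A [B [C [D lit]]] ++ [A [B [C [D lit]]]]]] :: [A [B [C [D lit]]] ++ [A [B [C [D lit]]]]]]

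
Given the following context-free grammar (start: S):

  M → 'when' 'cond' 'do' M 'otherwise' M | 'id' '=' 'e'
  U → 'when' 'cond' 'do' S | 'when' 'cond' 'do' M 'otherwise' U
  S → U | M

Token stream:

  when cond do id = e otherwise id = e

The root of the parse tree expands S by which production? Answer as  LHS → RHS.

[S [M when cond do [M id = e] otherwise [M id = e]]]

S → M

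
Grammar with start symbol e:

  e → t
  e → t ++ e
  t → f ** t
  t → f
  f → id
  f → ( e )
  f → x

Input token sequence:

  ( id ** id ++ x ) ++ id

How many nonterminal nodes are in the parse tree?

[e [t [f ( [e [t [f id] ** [t [f id]]] ++ [e [t [f x]]]] )]] ++ [e [t [f id]]]]

14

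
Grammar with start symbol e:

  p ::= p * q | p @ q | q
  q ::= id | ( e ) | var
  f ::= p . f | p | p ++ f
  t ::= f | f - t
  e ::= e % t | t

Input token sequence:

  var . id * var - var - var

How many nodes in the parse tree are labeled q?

5

[e [t [f [p [q var]] . [f [p [p [q id]] * [q var]]]] - [t [f [p [q var]]] - [t [f [p [q var]]]]]]]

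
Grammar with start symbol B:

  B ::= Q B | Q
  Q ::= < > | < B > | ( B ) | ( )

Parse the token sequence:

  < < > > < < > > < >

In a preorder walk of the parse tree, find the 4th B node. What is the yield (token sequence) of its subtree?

[B [Q < [B [Q < >]] >] [B [Q < [B [Q < >]] >] [B [Q < >]]]]

< >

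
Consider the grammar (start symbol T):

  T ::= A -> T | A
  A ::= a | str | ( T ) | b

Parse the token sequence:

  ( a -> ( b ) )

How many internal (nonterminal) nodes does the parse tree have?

8

[T [A ( [T [A a] -> [T [A ( [T [A b]] )]]] )]]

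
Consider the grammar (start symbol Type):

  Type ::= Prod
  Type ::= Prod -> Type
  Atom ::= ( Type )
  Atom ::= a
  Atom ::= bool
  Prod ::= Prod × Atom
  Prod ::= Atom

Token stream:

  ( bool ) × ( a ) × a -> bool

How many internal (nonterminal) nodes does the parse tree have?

[Type [Prod [Prod [Prod [Atom ( [Type [Prod [Atom bool]]] )]] × [Atom ( [Type [Prod [Atom a]]] )]] × [Atom a]] -> [Type [Prod [Atom bool]]]]

16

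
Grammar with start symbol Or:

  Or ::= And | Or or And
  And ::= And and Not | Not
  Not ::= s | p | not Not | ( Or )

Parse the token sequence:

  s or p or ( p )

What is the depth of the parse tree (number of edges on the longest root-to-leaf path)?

[Or [Or [Or [And [Not s]]] or [And [Not p]]] or [And [Not ( [Or [And [Not p]]] )]]]

6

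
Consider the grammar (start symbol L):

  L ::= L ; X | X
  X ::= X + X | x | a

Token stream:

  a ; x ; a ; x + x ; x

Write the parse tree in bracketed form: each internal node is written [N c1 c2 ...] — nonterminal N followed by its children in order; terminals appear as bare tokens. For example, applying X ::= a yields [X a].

L
L ; X
L ; X ; X
L ; X ; X ; X
L ; X ; X ; X ; X
X ; X ; X ; X ; X
a ; X ; X ; X ; X
a ; x ; X ; X ; X
a ; x ; a ; X ; X
a ; x ; a ; X + X ; X
a ; x ; a ; x + X ; X
a ; x ; a ; x + x ; X
a ; x ; a ; x + x ; x

[L [L [L [L [L [X a]] ; [X x]] ; [X a]] ; [X [X x] + [X x]]] ; [X x]]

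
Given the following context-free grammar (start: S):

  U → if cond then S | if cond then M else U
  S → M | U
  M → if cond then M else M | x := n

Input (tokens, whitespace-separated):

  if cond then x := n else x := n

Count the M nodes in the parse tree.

3

[S [M if cond then [M x := n] else [M x := n]]]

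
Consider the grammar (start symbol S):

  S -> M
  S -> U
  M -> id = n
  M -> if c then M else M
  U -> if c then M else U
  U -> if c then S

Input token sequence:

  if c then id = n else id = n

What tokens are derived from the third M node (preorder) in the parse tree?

id = n

[S [M if c then [M id = n] else [M id = n]]]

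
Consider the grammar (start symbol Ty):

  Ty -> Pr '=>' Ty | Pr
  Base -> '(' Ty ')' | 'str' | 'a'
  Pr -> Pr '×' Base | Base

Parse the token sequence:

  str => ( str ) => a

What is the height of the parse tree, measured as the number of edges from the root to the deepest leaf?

7

[Ty [Pr [Base str]] => [Ty [Pr [Base ( [Ty [Pr [Base str]]] )]] => [Ty [Pr [Base a]]]]]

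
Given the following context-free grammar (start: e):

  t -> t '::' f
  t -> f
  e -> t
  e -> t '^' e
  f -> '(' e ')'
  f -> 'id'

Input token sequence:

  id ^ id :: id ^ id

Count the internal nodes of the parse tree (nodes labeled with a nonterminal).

[e [t [f id]] ^ [e [t [t [f id]] :: [f id]] ^ [e [t [f id]]]]]

11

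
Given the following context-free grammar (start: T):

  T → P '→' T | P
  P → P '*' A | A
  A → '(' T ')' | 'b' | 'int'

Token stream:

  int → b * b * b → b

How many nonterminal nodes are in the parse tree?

13

[T [P [A int]] → [T [P [P [P [A b]] * [A b]] * [A b]] → [T [P [A b]]]]]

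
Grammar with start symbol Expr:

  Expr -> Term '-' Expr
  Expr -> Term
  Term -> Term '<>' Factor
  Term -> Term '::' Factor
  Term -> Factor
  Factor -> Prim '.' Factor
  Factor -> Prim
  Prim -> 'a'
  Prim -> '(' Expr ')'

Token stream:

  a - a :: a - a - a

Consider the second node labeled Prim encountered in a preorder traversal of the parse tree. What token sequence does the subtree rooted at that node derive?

[Expr [Term [Factor [Prim a]]] - [Expr [Term [Term [Factor [Prim a]]] :: [Factor [Prim a]]] - [Expr [Term [Factor [Prim a]]] - [Expr [Term [Factor [Prim a]]]]]]]

a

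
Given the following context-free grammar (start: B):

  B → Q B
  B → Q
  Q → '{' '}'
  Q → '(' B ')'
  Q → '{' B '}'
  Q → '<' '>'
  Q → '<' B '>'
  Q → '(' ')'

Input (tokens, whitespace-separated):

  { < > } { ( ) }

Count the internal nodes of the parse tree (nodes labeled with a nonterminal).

[B [Q { [B [Q < >]] }] [B [Q { [B [Q ( )]] }]]]

8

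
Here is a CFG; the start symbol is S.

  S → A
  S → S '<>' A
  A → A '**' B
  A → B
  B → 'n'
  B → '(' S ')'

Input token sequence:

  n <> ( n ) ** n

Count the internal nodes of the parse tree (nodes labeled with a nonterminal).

[S [S [A [B n]]] <> [A [A [B ( [S [A [B n]]] )]] ** [B n]]]

11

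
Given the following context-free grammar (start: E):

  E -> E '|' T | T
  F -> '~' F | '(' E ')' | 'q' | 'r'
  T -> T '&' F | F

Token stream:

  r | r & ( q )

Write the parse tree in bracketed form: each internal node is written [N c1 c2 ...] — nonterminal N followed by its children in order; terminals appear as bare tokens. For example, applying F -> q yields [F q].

[E [E [T [F r]]] | [T [T [F r]] & [F ( [E [T [F q]]] )]]]

E
E | T
T | T
F | T
r | T
r | T & F
r | F & F
r | r & F
r | r & ( E )
r | r & ( T )
r | r & ( F )
r | r & ( q )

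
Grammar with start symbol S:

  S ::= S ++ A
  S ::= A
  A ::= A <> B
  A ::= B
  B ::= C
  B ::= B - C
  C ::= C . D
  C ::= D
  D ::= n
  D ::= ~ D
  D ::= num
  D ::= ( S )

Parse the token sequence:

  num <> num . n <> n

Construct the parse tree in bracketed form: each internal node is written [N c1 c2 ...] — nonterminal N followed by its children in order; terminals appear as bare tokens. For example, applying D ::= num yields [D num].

S
A
A <> B
A <> B <> B
B <> B <> B
C <> B <> B
D <> B <> B
num <> B <> B
num <> C <> B
num <> C . D <> B
num <> D . D <> B
num <> num . D <> B
num <> num . n <> B
num <> num . n <> C
num <> num . n <> D
num <> num . n <> n

[S [A [A [A [B [C [D num]]]] <> [B [C [C [D num]] . [D n]]]] <> [B [C [D n]]]]]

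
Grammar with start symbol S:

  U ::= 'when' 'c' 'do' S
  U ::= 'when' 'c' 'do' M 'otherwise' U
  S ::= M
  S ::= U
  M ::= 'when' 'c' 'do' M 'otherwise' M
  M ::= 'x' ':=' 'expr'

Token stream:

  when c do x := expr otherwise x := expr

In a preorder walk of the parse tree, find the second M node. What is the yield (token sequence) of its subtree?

[S [M when c do [M x := expr] otherwise [M x := expr]]]

x := expr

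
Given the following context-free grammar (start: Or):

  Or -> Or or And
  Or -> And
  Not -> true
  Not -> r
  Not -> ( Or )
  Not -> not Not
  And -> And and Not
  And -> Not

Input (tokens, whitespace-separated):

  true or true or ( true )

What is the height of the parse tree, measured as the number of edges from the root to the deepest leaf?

[Or [Or [Or [And [Not true]]] or [And [Not true]]] or [And [Not ( [Or [And [Not true]]] )]]]

6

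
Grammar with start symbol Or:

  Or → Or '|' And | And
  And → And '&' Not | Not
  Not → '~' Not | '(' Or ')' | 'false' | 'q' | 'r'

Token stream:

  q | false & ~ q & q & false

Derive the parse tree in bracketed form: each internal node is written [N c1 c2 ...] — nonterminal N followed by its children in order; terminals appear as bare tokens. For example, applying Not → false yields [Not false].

[Or [Or [And [Not q]]] | [And [And [And [And [Not false]] & [Not ~ [Not q]]] & [Not q]] & [Not false]]]

Or
Or | And
And | And
Not | And
q | And
q | And & Not
q | And & Not & Not
q | And & Not & Not & Not
q | Not & Not & Not & Not
q | false & Not & Not & Not
q | false & ~ Not & Not & Not
q | false & ~ q & Not & Not
q | false & ~ q & q & Not
q | false & ~ q & q & false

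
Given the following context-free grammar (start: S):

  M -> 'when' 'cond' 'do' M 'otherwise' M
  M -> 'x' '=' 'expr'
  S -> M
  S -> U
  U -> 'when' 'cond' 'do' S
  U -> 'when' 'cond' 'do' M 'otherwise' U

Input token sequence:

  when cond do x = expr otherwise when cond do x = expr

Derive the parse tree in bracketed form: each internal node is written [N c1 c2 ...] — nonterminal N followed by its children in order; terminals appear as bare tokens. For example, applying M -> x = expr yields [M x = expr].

[S [U when cond do [M x = expr] otherwise [U when cond do [S [M x = expr]]]]]

S
U
when cond do M otherwise U
when cond do x = expr otherwise U
when cond do x = expr otherwise when cond do S
when cond do x = expr otherwise when cond do M
when cond do x = expr otherwise when cond do x = expr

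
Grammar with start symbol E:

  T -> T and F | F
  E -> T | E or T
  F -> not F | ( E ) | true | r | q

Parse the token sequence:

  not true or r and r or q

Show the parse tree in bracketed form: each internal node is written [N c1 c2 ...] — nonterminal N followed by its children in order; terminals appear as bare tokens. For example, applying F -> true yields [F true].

E
E or T
E or T or T
T or T or T
F or T or T
not F or T or T
not true or T or T
not true or T and F or T
not true or F and F or T
not true or r and F or T
not true or r and r or T
not true or r and r or F
not true or r and r or q

[E [E [E [T [F not [F true]]]] or [T [T [F r]] and [F r]]] or [T [F q]]]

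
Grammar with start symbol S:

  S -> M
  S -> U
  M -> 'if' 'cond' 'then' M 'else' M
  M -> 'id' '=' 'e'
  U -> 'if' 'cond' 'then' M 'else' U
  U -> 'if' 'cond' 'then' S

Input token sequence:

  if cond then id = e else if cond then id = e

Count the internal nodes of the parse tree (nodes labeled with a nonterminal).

6

[S [U if cond then [M id = e] else [U if cond then [S [M id = e]]]]]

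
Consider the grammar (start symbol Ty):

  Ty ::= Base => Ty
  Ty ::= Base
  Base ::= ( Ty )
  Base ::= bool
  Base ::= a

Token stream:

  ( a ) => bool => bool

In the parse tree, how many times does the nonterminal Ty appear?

4

[Ty [Base ( [Ty [Base a]] )] => [Ty [Base bool] => [Ty [Base bool]]]]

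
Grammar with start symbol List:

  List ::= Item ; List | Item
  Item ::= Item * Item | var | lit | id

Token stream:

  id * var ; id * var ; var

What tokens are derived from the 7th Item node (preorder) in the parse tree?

var

[List [Item [Item id] * [Item var]] ; [List [Item [Item id] * [Item var]] ; [List [Item var]]]]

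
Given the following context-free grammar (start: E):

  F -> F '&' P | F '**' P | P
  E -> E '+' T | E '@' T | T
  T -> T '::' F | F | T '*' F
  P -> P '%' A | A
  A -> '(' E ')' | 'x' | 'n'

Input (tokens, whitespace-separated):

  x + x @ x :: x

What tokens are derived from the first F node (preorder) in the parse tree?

[E [E [E [T [F [P [A x]]]]] + [T [F [P [A x]]]]] @ [T [T [F [P [A x]]]] :: [F [P [A x]]]]]

x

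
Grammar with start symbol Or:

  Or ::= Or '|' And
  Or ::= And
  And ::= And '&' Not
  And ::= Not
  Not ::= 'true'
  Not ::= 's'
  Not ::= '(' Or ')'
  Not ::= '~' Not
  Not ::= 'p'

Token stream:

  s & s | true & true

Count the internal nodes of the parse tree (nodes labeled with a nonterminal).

10

[Or [Or [And [And [Not s]] & [Not s]]] | [And [And [Not true]] & [Not true]]]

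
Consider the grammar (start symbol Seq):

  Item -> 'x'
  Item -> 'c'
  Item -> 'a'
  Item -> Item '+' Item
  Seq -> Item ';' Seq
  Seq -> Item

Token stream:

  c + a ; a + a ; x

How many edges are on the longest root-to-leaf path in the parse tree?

[Seq [Item [Item c] + [Item a]] ; [Seq [Item [Item a] + [Item a]] ; [Seq [Item x]]]]

4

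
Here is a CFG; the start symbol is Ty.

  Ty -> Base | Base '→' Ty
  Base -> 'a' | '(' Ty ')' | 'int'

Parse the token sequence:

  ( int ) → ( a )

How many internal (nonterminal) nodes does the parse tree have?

8

[Ty [Base ( [Ty [Base int]] )] → [Ty [Base ( [Ty [Base a]] )]]]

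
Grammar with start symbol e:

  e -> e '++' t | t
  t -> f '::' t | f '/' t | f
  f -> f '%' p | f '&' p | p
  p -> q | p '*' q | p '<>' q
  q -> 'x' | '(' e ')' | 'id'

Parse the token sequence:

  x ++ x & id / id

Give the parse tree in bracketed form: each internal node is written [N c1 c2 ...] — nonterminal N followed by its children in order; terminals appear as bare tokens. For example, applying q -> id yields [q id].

[e [e [t [f [p [q x]]]]] ++ [t [f [f [p [q x]]] & [p [q id]]] / [t [f [p [q id]]]]]]

e
e ++ t
t ++ t
f ++ t
p ++ t
q ++ t
x ++ t
x ++ f / t
x ++ f & p / t
x ++ p & p / t
x ++ q & p / t
x ++ x & p / t
x ++ x & q / t
x ++ x & id / t
x ++ x & id / f
x ++ x & id / p
x ++ x & id / q
x ++ x & id / id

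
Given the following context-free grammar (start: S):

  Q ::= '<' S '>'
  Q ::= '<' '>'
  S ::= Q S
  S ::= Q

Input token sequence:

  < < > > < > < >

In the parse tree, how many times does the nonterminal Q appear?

[S [Q < [S [Q < >]] >] [S [Q < >] [S [Q < >]]]]

4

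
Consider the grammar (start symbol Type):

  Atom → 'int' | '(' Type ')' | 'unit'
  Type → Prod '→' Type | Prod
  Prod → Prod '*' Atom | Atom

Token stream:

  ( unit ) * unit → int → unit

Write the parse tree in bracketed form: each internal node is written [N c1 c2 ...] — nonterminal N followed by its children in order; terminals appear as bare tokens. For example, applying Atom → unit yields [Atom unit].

Type
Prod → Type
Prod * Atom → Type
Atom * Atom → Type
( Type ) * Atom → Type
( Prod ) * Atom → Type
( Atom ) * Atom → Type
( unit ) * Atom → Type
( unit ) * unit → Type
( unit ) * unit → Prod → Type
( unit ) * unit → Atom → Type
( unit ) * unit → int → Type
( unit ) * unit → int → Prod
( unit ) * unit → int → Atom
( unit ) * unit → int → unit

[Type [Prod [Prod [Atom ( [Type [Prod [Atom unit]]] )]] * [Atom unit]] → [Type [Prod [Atom int]] → [Type [Prod [Atom unit]]]]]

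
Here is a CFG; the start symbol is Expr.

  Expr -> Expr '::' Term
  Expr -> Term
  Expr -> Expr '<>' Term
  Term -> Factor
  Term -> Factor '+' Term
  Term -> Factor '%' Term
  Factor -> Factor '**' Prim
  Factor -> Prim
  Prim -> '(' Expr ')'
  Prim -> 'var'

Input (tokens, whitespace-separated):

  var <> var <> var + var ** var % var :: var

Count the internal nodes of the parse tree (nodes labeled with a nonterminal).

24

[Expr [Expr [Expr [Expr [Term [Factor [Prim var]]]] <> [Term [Factor [Prim var]]]] <> [Term [Factor [Prim var]] + [Term [Factor [Factor [Prim var]] ** [Prim var]] % [Term [Factor [Prim var]]]]]] :: [Term [Factor [Prim var]]]]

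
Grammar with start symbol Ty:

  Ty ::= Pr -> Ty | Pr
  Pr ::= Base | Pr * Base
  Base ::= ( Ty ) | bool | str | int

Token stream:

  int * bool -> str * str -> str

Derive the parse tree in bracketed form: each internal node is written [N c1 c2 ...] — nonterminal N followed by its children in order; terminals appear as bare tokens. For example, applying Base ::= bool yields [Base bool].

Ty
Pr -> Ty
Pr * Base -> Ty
Base * Base -> Ty
int * Base -> Ty
int * bool -> Ty
int * bool -> Pr -> Ty
int * bool -> Pr * Base -> Ty
int * bool -> Base * Base -> Ty
int * bool -> str * Base -> Ty
int * bool -> str * str -> Ty
int * bool -> str * str -> Pr
int * bool -> str * str -> Base
int * bool -> str * str -> str

[Ty [Pr [Pr [Base int]] * [Base bool]] -> [Ty [Pr [Pr [Base str]] * [Base str]] -> [Ty [Pr [Base str]]]]]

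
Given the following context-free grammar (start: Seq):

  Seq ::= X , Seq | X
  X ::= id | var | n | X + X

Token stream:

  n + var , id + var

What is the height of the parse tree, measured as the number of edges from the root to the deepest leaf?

[Seq [X [X n] + [X var]] , [Seq [X [X id] + [X var]]]]

4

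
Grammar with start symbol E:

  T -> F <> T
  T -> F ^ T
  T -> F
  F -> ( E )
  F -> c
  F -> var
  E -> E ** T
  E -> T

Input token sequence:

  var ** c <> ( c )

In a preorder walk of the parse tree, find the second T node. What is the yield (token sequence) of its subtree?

c <> ( c )

[E [E [T [F var]]] ** [T [F c] <> [T [F ( [E [T [F c]]] )]]]]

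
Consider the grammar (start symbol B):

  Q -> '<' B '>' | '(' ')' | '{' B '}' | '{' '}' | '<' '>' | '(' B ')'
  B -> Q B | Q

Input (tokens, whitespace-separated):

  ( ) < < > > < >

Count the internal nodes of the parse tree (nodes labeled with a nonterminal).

8

[B [Q ( )] [B [Q < [B [Q < >]] >] [B [Q < >]]]]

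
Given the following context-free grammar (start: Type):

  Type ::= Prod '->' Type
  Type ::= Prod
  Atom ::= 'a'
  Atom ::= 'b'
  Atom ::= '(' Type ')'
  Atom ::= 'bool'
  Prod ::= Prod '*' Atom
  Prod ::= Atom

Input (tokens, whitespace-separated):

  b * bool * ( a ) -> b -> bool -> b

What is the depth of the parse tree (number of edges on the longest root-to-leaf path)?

6

[Type [Prod [Prod [Prod [Atom b]] * [Atom bool]] * [Atom ( [Type [Prod [Atom a]]] )]] -> [Type [Prod [Atom b]] -> [Type [Prod [Atom bool]] -> [Type [Prod [Atom b]]]]]]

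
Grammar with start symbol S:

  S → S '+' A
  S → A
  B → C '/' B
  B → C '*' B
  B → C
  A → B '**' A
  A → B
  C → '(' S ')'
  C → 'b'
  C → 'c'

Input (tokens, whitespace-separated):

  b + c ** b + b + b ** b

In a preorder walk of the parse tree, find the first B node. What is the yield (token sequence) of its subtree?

[S [S [S [S [A [B [C b]]]] + [A [B [C c]] ** [A [B [C b]]]]] + [A [B [C b]]]] + [A [B [C b]] ** [A [B [C b]]]]]

b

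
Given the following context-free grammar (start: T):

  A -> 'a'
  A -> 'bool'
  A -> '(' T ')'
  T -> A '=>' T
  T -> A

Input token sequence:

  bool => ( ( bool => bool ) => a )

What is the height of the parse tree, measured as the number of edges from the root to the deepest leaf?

8

[T [A bool] => [T [A ( [T [A ( [T [A bool] => [T [A bool]]] )] => [T [A a]]] )]]]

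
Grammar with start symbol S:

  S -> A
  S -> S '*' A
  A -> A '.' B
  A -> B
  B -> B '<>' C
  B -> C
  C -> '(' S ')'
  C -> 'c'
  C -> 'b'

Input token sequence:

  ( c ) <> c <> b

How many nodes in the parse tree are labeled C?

[S [A [B [B [B [C ( [S [A [B [C c]]]] )]] <> [C c]] <> [C b]]]]

4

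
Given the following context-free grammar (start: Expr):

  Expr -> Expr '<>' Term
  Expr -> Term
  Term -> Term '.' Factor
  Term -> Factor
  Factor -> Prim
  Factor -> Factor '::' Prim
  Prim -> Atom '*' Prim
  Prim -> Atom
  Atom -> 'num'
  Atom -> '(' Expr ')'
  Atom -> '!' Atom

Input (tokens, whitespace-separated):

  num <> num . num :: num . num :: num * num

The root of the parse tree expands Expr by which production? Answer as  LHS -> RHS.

Expr -> Expr '<>' Term

[Expr [Expr [Term [Factor [Prim [Atom num]]]]] <> [Term [Term [Term [Factor [Prim [Atom num]]]] . [Factor [Factor [Prim [Atom num]]] :: [Prim [Atom num]]]] . [Factor [Factor [Prim [Atom num]]] :: [Prim [Atom num] * [Prim [Atom num]]]]]]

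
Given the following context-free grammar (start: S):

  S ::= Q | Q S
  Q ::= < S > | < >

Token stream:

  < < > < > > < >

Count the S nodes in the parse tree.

[S [Q < [S [Q < >] [S [Q < >]]] >] [S [Q < >]]]

4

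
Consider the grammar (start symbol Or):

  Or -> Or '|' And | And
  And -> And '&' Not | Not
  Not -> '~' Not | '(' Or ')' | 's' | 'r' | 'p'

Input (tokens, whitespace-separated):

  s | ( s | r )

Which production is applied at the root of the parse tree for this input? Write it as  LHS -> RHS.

[Or [Or [And [Not s]]] | [And [Not ( [Or [Or [And [Not s]]] | [And [Not r]]] )]]]

Or -> Or '|' And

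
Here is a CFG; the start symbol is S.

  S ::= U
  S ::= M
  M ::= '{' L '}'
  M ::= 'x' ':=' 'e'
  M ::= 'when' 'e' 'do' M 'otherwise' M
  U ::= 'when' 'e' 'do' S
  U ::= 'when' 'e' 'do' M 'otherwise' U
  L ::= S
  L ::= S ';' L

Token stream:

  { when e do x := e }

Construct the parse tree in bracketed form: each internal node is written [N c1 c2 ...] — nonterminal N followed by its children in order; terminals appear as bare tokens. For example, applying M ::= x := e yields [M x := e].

[S [M { [L [S [U when e do [S [M x := e]]]]] }]]

S
M
{ L }
{ S }
{ U }
{ when e do S }
{ when e do M }
{ when e do x := e }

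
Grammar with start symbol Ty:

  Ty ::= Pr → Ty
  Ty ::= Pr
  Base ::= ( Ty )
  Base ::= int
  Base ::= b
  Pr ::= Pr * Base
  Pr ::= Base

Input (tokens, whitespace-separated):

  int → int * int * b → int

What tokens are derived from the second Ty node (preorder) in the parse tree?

[Ty [Pr [Base int]] → [Ty [Pr [Pr [Pr [Base int]] * [Base int]] * [Base b]] → [Ty [Pr [Base int]]]]]

int * int * b → int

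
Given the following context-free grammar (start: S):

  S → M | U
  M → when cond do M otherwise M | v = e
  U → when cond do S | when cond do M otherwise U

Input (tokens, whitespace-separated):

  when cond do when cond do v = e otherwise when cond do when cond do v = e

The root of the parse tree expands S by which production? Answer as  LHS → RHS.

S → U

[S [U when cond do [S [U when cond do [M v = e] otherwise [U when cond do [S [U when cond do [S [M v = e]]]]]]]]]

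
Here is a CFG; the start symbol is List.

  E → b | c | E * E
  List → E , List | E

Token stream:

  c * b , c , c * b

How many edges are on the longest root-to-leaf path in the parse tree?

[List [E [E c] * [E b]] , [List [E c] , [List [E [E c] * [E b]]]]]

5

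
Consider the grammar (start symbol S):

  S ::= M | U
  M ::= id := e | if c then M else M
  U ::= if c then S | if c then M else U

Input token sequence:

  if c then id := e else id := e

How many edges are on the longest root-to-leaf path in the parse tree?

[S [M if c then [M id := e] else [M id := e]]]

3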